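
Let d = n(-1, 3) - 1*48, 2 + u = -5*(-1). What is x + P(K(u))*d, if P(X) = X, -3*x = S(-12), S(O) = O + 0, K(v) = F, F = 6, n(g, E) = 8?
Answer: -236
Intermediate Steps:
u = 3 (u = -2 - 5*(-1) = -2 + 5 = 3)
K(v) = 6
S(O) = O
x = 4 (x = -⅓*(-12) = 4)
d = -40 (d = 8 - 1*48 = 8 - 48 = -40)
x + P(K(u))*d = 4 + 6*(-40) = 4 - 240 = -236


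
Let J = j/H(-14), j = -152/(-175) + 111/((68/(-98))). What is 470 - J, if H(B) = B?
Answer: 38204343/83300 ≈ 458.64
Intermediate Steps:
j = -946657/5950 (j = -152*(-1/175) + 111/((68*(-1/98))) = 152/175 + 111/(-34/49) = 152/175 + 111*(-49/34) = 152/175 - 5439/34 = -946657/5950 ≈ -159.10)
J = 946657/83300 (J = -946657/5950/(-14) = -946657/5950*(-1/14) = 946657/83300 ≈ 11.364)
470 - J = 470 - 1*946657/83300 = 470 - 946657/83300 = 38204343/83300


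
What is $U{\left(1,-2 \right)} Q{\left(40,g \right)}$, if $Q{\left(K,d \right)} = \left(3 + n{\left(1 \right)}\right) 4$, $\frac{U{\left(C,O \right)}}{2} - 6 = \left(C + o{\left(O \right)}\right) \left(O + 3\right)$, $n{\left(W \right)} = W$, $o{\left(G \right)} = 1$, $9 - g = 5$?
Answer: $256$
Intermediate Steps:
$g = 4$ ($g = 9 - 5 = 4$)
$U{\left(C,O \right)} = 12 + 2 \left(1 + C\right) \left(3 + O\right)$ ($U{\left(C,O \right)} = 12 + 2 \left(C + 1\right) \left(O + 3\right) = 12 + 2 \left(1 + C\right) \left(3 + O\right)$)
$Q{\left(K,d \right)} = 16$ ($Q{\left(K,d \right)} = \left(3 + 1\right) 4 = 4 \cdot 4 = 16$)
$U{\left(1,-2 \right)} Q{\left(40,g \right)} = \left(18 + 2 \left(-2\right) + 6 \cdot 1 + 2 \cdot 1 \left(-2\right)\right) 16 = \left(18 - 4 + 6 - 4\right) 16 = 16 \cdot 16 = 256$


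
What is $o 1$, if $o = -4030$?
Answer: $-4030$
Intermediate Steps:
$o 1 = \left(-4030\right) 1 = -4030$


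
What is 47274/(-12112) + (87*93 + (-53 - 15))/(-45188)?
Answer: -279174011/68414632 ≈ -4.0806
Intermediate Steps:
47274/(-12112) + (87*93 + (-53 - 15))/(-45188) = 47274*(-1/12112) + (8091 - 68)*(-1/45188) = -23637/6056 + 8023*(-1/45188) = -23637/6056 - 8023/45188 = -279174011/68414632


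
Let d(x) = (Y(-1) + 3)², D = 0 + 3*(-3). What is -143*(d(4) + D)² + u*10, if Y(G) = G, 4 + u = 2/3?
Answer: -10825/3 ≈ -3608.3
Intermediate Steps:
D = -9 (D = 0 - 9 = -9)
u = -10/3 (u = -4 + 2/3 = -4 + 2*(⅓) = -4 + ⅔ = -10/3 ≈ -3.3333)
d(x) = 4 (d(x) = (-1 + 3)² = 2² = 4)
-143*(d(4) + D)² + u*10 = -143*(4 - 9)² - 10/3*10 = -143*(-5)² - 100/3 = -143*25 - 100/3 = -3575 - 100/3 = -10825/3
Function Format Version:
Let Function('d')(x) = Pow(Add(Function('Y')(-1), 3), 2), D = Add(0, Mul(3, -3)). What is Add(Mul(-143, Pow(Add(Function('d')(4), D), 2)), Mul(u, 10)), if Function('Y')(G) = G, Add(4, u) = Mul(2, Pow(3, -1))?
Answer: Rational(-10825, 3) ≈ -3608.3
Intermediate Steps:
D = -9 (D = Add(0, -9) = -9)
u = Rational(-10, 3) (u = Add(-4, Mul(2, Pow(3, -1))) = Add(-4, Mul(2, Rational(1, 3))) = Add(-4, Rational(2, 3)) = Rational(-10, 3) ≈ -3.3333)
Function('d')(x) = 4 (Function('d')(x) = Pow(Add(-1, 3), 2) = Pow(2, 2) = 4)
Add(Mul(-143, Pow(Add(Function('d')(4), D), 2)), Mul(u, 10)) = Add(Mul(-143, Pow(Add(4, -9), 2)), Mul(Rational(-10, 3), 10)) = Add(Mul(-143, Pow(-5, 2)), Rational(-100, 3)) = Add(Mul(-143, 25), Rational(-100, 3)) = Add(-3575, Rational(-100, 3)) = Rational(-10825, 3)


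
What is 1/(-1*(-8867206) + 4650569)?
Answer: 1/13517775 ≈ 7.3977e-8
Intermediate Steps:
1/(-1*(-8867206) + 4650569) = 1/(8867206 + 4650569) = 1/13517775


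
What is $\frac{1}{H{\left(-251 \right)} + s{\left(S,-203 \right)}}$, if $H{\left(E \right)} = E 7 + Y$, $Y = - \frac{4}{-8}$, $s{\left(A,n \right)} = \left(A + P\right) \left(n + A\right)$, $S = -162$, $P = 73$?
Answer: $\frac{2}{61457} \approx 3.2543 \cdot 10^{-5}$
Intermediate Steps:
$s{\left(A,n \right)} = \left(73 + A\right) \left(A + n\right)$ ($s{\left(A,n \right)} = \left(A + 73\right) \left(n + A\right) = \left(73 + A\right) \left(A + n\right)$)
$Y = \frac{1}{2}$ ($Y = \left(-4\right) \left(- \frac{1}{8}\right) = \frac{1}{2} \approx 0.5$)
$H{\left(E \right)} = \frac{1}{2} + 7 E$ ($H{\left(E \right)} = E 7 + \frac{1}{2} = 7 E + \frac{1}{2} = \frac{1}{2} + 7 E$)
$\frac{1}{H{\left(-251 \right)} + s{\left(S,-203 \right)}} = \frac{1}{\left(\frac{1}{2} + 7 \left(-251\right)\right) + \left(\left(-162\right)^{2} + 73 \left(-162\right) + 73 \left(-203\right) - -32886\right)} = \frac{1}{\left(\frac{1}{2} - 1757\right) + \left(26244 - 11826 - 14819 + 32886\right)} = \frac{1}{- \frac{3513}{2} + 32485} = \frac{1}{\frac{61457}{2}} = \frac{2}{61457}$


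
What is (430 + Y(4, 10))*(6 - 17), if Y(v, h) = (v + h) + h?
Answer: -4994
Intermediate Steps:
Y(v, h) = v + 2*h (Y(v, h) = (h + v) + h = v + 2*h)
(430 + Y(4, 10))*(6 - 17) = (430 + (4 + 2*10))*(6 - 17) = (430 + (4 + 20))*(-11) = (430 + 24)*(-11) = 454*(-11) = -4994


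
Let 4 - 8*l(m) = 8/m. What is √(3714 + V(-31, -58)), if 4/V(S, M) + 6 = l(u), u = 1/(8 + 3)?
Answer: √4044282/33 ≈ 60.941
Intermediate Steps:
u = 1/11 ≈ 0.090909
l(m) = ½ - 1/m
V(S, M) = -8/33 (V(S, M) = 4/(-6 + (-2 + 1/11)/(2*(1/11))) = 4/(-6 + (½)*11*(-21/11)) = 4/(-6 - 21/2) = 4/(-33/2) = 4*(-2/33) = -8/33)
√(3714 + V(-31, -58)) = √(3714 - 8/33) = √(122554/33) = √4044282/33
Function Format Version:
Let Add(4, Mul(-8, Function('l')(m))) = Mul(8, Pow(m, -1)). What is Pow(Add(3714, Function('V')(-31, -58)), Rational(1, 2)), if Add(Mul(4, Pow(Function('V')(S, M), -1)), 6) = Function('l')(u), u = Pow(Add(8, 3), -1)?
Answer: Mul(Rational(1, 33), Pow(4044282, Rational(1, 2))) ≈ 60.941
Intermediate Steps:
u = Rational(1, 11) (u = Pow(11, -1) = Rational(1, 11) ≈ 0.090909)
Function('l')(m) = Add(Rational(1, 2), Mul(-1, Pow(m, -1))) (Function('l')(m) = Add(Rational(1, 2), Mul(Rational(-1, 8), Mul(8, Pow(m, -1)))) = Add(Rational(1, 2), Mul(-1, Pow(m, -1))))
Function('V')(S, M) = Rational(-8, 33) (Function('V')(S, M) = Mul(4, Pow(Add(-6, Mul(Rational(1, 2), Pow(Rational(1, 11), -1), Add(-2, Rational(1, 11)))), -1)) = Mul(4, Pow(Add(-6, Mul(Rational(1, 2), 11, Rational(-21, 11))), -1)) = Mul(4, Pow(Add(-6, Rational(-21, 2)), -1)) = Mul(4, Pow(Rational(-33, 2), -1)) = Mul(4, Rational(-2, 33)) = Rational(-8, 33))
Pow(Add(3714, Function('V')(-31, -58)), Rational(1, 2)) = Pow(Add(3714, Rational(-8, 33)), Rational(1, 2)) = Pow(Rational(122554, 33), Rational(1, 2)) = Mul(Rational(1, 33), Pow(4044282, Rational(1, 2)))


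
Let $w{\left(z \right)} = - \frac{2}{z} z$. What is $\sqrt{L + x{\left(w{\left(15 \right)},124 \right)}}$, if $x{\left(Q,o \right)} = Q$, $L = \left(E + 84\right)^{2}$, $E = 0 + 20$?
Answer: $\sqrt{10814} \approx 103.99$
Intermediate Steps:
$E = 20$
$w{\left(z \right)} = -2$
$L = 10816$ ($L = \left(20 + 84\right)^{2} = 104^{2} = 10816$)
$\sqrt{L + x{\left(w{\left(15 \right)},124 \right)}} = \sqrt{10816 - 2} = \sqrt{10814}$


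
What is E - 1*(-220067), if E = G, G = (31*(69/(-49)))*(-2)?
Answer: 10787561/49 ≈ 2.2015e+5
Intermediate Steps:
G = 4278/49 (G = (31*(69*(-1/49)))*(-2) = (31*(-69/49))*(-2) = -2139/49*(-2) = 4278/49 ≈ 87.306)
E = 4278/49 ≈ 87.306
E - 1*(-220067) = 4278/49 - 1*(-220067) = 4278/49 + 220067 = 10787561/49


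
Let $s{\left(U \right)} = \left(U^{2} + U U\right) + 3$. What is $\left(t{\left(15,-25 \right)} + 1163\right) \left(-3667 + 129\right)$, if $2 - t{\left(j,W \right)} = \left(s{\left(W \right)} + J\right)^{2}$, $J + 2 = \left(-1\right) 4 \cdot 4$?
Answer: $5392124280$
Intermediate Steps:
$s{\left(U \right)} = 3 + 2 U^{2}$ ($s{\left(U \right)} = \left(U^{2} + U^{2}\right) + 3 = 2 U^{2} + 3 = 3 + 2 U^{2}$)
$J = -18$ ($J = -2 + \left(-1\right) 4 \cdot 4 = -2 - 16 = -18$)
$t{\left(j,W \right)} = 2 - \left(-15 + 2 W^{2}\right)^{2}$ ($t{\left(j,W \right)} = 2 - \left(\left(3 + 2 W^{2}\right) - 18\right)^{2} = 2 - \left(-15 + 2 W^{2}\right)^{2}$)
$\left(t{\left(15,-25 \right)} + 1163\right) \left(-3667 + 129\right) = \left(\left(2 - \left(-15 + 2 \left(-25\right)^{2}\right)^{2}\right) + 1163\right) \left(-3667 + 129\right) = \left(\left(2 - \left(-15 + 2 \cdot 625\right)^{2}\right) + 1163\right) \left(-3538\right) = \left(\left(2 - \left(-15 + 1250\right)^{2}\right) + 1163\right) \left(-3538\right) = \left(\left(2 - 1235^{2}\right) + 1163\right) \left(-3538\right) = \left(\left(2 - 1525225\right) + 1163\right) \left(-3538\right) = \left(-1525223 + 1163\right) \left(-3538\right) = \left(-1524060\right) \left(-3538\right) = 5392124280$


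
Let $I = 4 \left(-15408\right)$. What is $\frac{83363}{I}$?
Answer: $- \frac{83363}{61632} \approx -1.3526$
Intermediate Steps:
$I = -61632$
$\frac{83363}{I} = \frac{83363}{-61632} = 83363 \left(- \frac{1}{61632}\right) = - \frac{83363}{61632}$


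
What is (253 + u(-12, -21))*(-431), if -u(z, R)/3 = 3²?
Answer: -97406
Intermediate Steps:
u(z, R) = -27 (u(z, R) = -3*3² = -3*9 = -27)
(253 + u(-12, -21))*(-431) = (253 - 27)*(-431) = 226*(-431) = -97406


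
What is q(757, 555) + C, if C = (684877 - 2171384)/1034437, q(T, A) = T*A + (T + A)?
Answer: 435958883832/1034437 ≈ 4.2145e+5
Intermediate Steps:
q(T, A) = A + T + A*T (q(T, A) = A*T + (A + T) = A + T + A*T)
C = -1486507/1034437 (C = -1486507*1/1034437 = -1486507/1034437 ≈ -1.4370)
q(757, 555) + C = (555 + 757 + 555*757) - 1486507/1034437 = (555 + 757 + 420135) - 1486507/1034437 = 421447 - 1486507/1034437 = 435958883832/1034437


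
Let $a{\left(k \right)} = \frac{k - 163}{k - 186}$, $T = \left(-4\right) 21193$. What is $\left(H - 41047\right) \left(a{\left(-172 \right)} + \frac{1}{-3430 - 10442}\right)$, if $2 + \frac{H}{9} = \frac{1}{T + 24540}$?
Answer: $- \frac{5746713503467909}{149561356416} \approx -38424.0$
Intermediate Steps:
$T = -84772$
$H = - \frac{1084185}{60232}$ ($H = -18 + \frac{9}{-84772 + 24540} = -18 + \frac{9}{-60232} = -18 + 9 \left(- \frac{1}{60232}\right) = -18 - \frac{9}{60232} = - \frac{1084185}{60232} \approx -18.0$)
$a{\left(k \right)} = \frac{-163 + k}{-186 + k}$
$\left(H - 41047\right) \left(a{\left(-172 \right)} + \frac{1}{-3430 - 10442}\right) = \left(- \frac{1084185}{60232} - 41047\right) \left(\frac{-163 - 172}{-186 - 172} + \frac{1}{-3430 - 10442}\right) = - \frac{2473427089 \left(\frac{1}{-358} \left(-335\right) + \frac{1}{-13872}\right)}{60232} = - \frac{2473427089 \left(\left(- \frac{1}{358}\right) \left(-335\right) - \frac{1}{13872}\right)}{60232} = - \frac{2473427089 \left(\frac{335}{358} - \frac{1}{13872}\right)}{60232} = \left(- \frac{2473427089}{60232}\right) \frac{2323381}{2483088} = - \frac{5746713503467909}{149561356416}$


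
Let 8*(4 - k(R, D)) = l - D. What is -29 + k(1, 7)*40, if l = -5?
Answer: 191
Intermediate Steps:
k(R, D) = 37/8 + D/8 (k(R, D) = 4 - (-5 - D)/8 = 4 + (5/8 + D/8) = 37/8 + D/8)
-29 + k(1, 7)*40 = -29 + (37/8 + (⅛)*7)*40 = -29 + (37/8 + 7/8)*40 = -29 + (11/2)*40 = -29 + 220 = 191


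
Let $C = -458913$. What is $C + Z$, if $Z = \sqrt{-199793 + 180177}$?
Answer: $-458913 + 4 i \sqrt{1226} \approx -4.5891 \cdot 10^{5} + 140.06 i$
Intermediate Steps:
$Z = 4 i \sqrt{1226}$ ($Z = \sqrt{-19616} = 4 i \sqrt{1226} \approx 140.06 i$)
$C + Z = -458913 + 4 i \sqrt{1226}$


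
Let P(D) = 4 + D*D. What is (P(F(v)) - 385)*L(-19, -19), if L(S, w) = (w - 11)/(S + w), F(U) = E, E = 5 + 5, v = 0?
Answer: -4215/19 ≈ -221.84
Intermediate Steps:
E = 10
F(U) = 10
P(D) = 4 + D²
L(S, w) = (-11 + w)/(S + w)
(P(F(v)) - 385)*L(-19, -19) = ((4 + 10²) - 385)*((-11 - 19)/(-19 - 19)) = ((4 + 100) - 385)*(-30/(-38)) = (104 - 385)*(-1/38*(-30)) = -281*15/19 = -4215/19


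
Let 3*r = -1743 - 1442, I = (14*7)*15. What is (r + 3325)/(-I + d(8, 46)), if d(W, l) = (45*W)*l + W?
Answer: 3395/22647 ≈ 0.14991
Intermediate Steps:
I = 1470 (I = 98*15 = 1470)
d(W, l) = W + 45*W*l (d(W, l) = 45*W*l + W = W + 45*W*l)
r = -3185/3 (r = (-1743 - 1442)/3 = (⅓)*(-3185) = -3185/3 ≈ -1061.7)
(r + 3325)/(-I + d(8, 46)) = (-3185/3 + 3325)/(-1*1470 + 8*(1 + 45*46)) = 6790/(3*(-1470 + 8*(1 + 2070))) = 6790/(3*(-1470 + 8*2071)) = 6790/(3*(-1470 + 16568)) = (6790/3)/15098 = (6790/3)*(1/15098) = 3395/22647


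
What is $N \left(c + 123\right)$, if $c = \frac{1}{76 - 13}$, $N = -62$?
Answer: $- \frac{480500}{63} \approx -7627.0$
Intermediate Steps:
$c = \frac{1}{63} \approx 0.015873$
$N \left(c + 123\right) = - 62 \left(\frac{1}{63} + 123\right) = \left(-62\right) \frac{7750}{63} = - \frac{480500}{63}$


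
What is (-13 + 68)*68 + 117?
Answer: 3857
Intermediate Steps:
(-13 + 68)*68 + 117 = 55*68 + 117 = 3740 + 117 = 3857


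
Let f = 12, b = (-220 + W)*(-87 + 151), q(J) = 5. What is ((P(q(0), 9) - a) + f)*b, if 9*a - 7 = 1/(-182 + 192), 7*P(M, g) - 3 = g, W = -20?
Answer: -4169216/21 ≈ -1.9853e+5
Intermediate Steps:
P(M, g) = 3/7 + g/7
a = 71/90 (a = 7/9 + 1/(9*(-182 + 192)) = 7/9 + (⅑)/10 = 7/9 + (⅑)*(⅒) = 7/9 + 1/90 = 71/90 ≈ 0.78889)
b = -15360 (b = (-220 - 20)*(-87 + 151) = -240*64 = -15360)
((P(q(0), 9) - a) + f)*b = (((3/7 + (⅐)*9) - 1*71/90) + 12)*(-15360) = (((3/7 + 9/7) - 71/90) + 12)*(-15360) = ((12/7 - 71/90) + 12)*(-15360) = (583/630 + 12)*(-15360) = (8143/630)*(-15360) = -4169216/21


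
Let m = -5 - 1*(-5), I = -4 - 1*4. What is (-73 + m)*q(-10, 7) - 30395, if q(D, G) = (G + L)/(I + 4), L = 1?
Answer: -30249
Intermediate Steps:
I = -8 (I = -4 - 4 = -8)
m = 0 (m = -5 + 5 = 0)
q(D, G) = -¼ - G/4 (q(D, G) = (G + 1)/(-8 + 4) = (1 + G)/(-4) = (1 + G)*(-¼) = -¼ - G/4)
(-73 + m)*q(-10, 7) - 30395 = (-73 + 0)*(-¼ - ¼*7) - 30395 = -73*(-¼ - 7/4) - 30395 = -73*(-2) - 30395 = 146 - 30395 = -30249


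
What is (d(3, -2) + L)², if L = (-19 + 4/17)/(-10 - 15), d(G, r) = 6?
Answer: 8231161/180625 ≈ 45.570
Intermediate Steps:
L = 319/425 (L = (-19 + 4*(1/17))/(-25) = (-19 + 4/17)*(-1/25) = -319/17*(-1/25) = 319/425 ≈ 0.75059)
(d(3, -2) + L)² = (6 + 319/425)² = (2869/425)² = 8231161/180625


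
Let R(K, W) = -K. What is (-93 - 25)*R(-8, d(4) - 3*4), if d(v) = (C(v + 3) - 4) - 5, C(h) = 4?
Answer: -944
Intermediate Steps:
d(v) = -5 (d(v) = (4 - 4) - 5 = 0 - 5 = -5)
(-93 - 25)*R(-8, d(4) - 3*4) = (-93 - 25)*(-1*(-8)) = -118*8 = -944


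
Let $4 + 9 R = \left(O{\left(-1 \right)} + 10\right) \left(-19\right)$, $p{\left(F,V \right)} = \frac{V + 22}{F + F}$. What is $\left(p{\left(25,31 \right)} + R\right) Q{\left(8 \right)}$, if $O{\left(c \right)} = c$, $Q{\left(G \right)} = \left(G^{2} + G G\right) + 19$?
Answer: $- \frac{405377}{150} \approx -2702.5$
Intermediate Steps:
$p{\left(F,V \right)} = \frac{22 + V}{2 F}$
$Q{\left(G \right)} = 19 + 2 G^{2}$ ($Q{\left(G \right)} = \left(G^{2} + G^{2}\right) + 19 = 2 G^{2} + 19 = 19 + 2 G^{2}$)
$R = - \frac{175}{9}$ ($R = - \frac{4}{9} + \frac{\left(-1 + 10\right) \left(-19\right)}{9} = - \frac{4}{9} + \frac{9 \left(-19\right)}{9} = - \frac{4}{9} + \frac{1}{9} \left(-171\right) = - \frac{4}{9} - 19 = - \frac{175}{9} \approx -19.444$)
$\left(p{\left(25,31 \right)} + R\right) Q{\left(8 \right)} = \left(\frac{22 + 31}{2 \cdot 25} - \frac{175}{9}\right) \left(19 + 2 \cdot 8^{2}\right) = \left(\frac{1}{2} \cdot \frac{1}{25} \cdot 53 - \frac{175}{9}\right) \left(19 + 2 \cdot 64\right) = \left(\frac{53}{50} - \frac{175}{9}\right) \left(19 + 128\right) = \left(- \frac{8273}{450}\right) 147 = - \frac{405377}{150}$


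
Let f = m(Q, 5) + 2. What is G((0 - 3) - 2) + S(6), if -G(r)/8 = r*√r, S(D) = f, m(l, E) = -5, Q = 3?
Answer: -3 + 40*I*√5 ≈ -3.0 + 89.443*I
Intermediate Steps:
f = -3 (f = -5 + 2 = -3)
S(D) = -3
G(r) = -8*r^(3/2) (G(r) = -8*r*√r = -8*r^(3/2))
G((0 - 3) - 2) + S(6) = -8*((0 - 3) - 2)^(3/2) - 3 = -8*(-3 - 2)^(3/2) - 3 = -(-40)*I*√5 - 3 = 40*I*√5 - 3 = -3 + 40*I*√5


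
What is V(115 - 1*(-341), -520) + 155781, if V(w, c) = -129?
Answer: 155652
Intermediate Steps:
V(115 - 1*(-341), -520) + 155781 = -129 + 155781 = 155652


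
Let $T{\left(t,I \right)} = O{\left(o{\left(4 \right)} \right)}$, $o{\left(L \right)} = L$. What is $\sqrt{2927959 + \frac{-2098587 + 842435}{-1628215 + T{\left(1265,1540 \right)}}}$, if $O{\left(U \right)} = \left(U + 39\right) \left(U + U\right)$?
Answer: $\frac{\sqrt{7758987966782562111}}{1627871} \approx 1711.1$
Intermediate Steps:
$O{\left(U \right)} = 2 U \left(39 + U\right)$ ($O{\left(U \right)} = \left(39 + U\right) 2 U = 2 U \left(39 + U\right)$)
$T{\left(t,I \right)} = 344$ ($T{\left(t,I \right)} = 2 \cdot 4 \left(39 + 4\right) = 2 \cdot 4 \cdot 43 = 344$)
$\sqrt{2927959 + \frac{-2098587 + 842435}{-1628215 + T{\left(1265,1540 \right)}}} = \sqrt{2927959 + \frac{-2098587 + 842435}{-1628215 + 344}} = \sqrt{2927959 - \frac{1256152}{-1627871}} = \sqrt{2927959 - - \frac{1256152}{1627871}} = \sqrt{2927959 + \frac{1256152}{1627871}} = \sqrt{\frac{4766340801441}{1627871}} = \frac{\sqrt{7758987966782562111}}{1627871}$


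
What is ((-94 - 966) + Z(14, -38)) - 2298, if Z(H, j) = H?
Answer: -3344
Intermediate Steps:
((-94 - 966) + Z(14, -38)) - 2298 = ((-94 - 966) + 14) - 2298 = (-1060 + 14) - 2298 = -1046 - 2298 = -3344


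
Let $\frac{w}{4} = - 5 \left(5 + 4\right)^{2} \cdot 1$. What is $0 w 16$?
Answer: $0$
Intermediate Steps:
$w = -1620$ ($w = 4 - 5 \left(5 + 4\right)^{2} \cdot 1 = 4 - 5 \cdot 9^{2} \cdot 1 = 4 \left(-5\right) 81 \cdot 1 = 4 \left(\left(-405\right) 1\right) = 4 \left(-405\right) = -1620$)
$0 w 16 = 0 \left(-1620\right) 16 = 0 \cdot 16 = 0$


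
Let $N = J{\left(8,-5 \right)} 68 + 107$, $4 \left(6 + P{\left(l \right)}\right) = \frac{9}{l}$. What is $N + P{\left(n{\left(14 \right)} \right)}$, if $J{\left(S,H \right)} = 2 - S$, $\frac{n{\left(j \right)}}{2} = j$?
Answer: $- \frac{34375}{112} \approx -306.92$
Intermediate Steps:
$n{\left(j \right)} = 2 j$
$P{\left(l \right)} = -6 + \frac{9}{4 l}$ ($P{\left(l \right)} = -6 + \frac{9 \frac{1}{l}}{4} = -6 + \frac{9}{4 l}$)
$N = -301$ ($N = \left(2 - 8\right) 68 + 107 = \left(-6\right) 68 + 107 = -408 + 107 = -301$)
$N + P{\left(n{\left(14 \right)} \right)} = -301 - \left(6 - \frac{9}{4 \cdot 2 \cdot 14}\right) = -301 - \left(6 - \frac{9}{4 \cdot 28}\right) = -301 + \left(-6 + \frac{9}{4} \cdot \frac{1}{28}\right) = -301 + \left(-6 + \frac{9}{112}\right) = -301 - \frac{663}{112} = - \frac{34375}{112}$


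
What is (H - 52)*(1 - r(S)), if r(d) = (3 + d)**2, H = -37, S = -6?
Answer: 712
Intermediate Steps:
(H - 52)*(1 - r(S)) = (-37 - 52)*(1 - (3 - 6)**2) = -89*(1 - 1*(-3)**2) = -89*(1 - 1*9) = -89*(1 - 9) = -89*(-8) = 712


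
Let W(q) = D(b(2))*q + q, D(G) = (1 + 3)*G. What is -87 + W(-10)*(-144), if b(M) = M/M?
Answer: 7113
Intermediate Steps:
b(M) = 1
D(G) = 4*G
W(q) = 5*q (W(q) = (4*1)*q + q = 4*q + q = 5*q)
-87 + W(-10)*(-144) = -87 + (5*(-10))*(-144) = -87 - 50*(-144) = -87 + 7200 = 7113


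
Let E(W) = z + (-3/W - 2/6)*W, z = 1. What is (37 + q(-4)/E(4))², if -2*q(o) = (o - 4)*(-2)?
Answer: 38809/25 ≈ 1552.4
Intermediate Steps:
E(W) = 1 + W*(-⅓ - 3/W) (E(W) = 1 + (-3/W - 2/6)*W = 1 + (-3/W - 2*⅙)*W = 1 + (-3/W - ⅓)*W = 1 + (-⅓ - 3/W)*W = 1 + W*(-⅓ - 3/W))
q(o) = -4 + o (q(o) = -(o - 4)*(-2)/2 = -(-4 + o)*(-2)/2 = -(8 - 2*o)/2 = -4 + o)
(37 + q(-4)/E(4))² = (37 + (-4 - 4)/(-2 - ⅓*4))² = (37 - 8/(-2 - 4/3))² = (37 - 8/(-10/3))² = (37 - 8*(-3/10))² = (37 + 12/5)² = (197/5)² = 38809/25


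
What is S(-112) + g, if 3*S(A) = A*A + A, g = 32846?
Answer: 36990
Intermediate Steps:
S(A) = A/3 + A**2/3 (S(A) = (A*A + A)/3 = (A**2 + A)/3 = (A + A**2)/3 = A/3 + A**2/3)
S(-112) + g = (1/3)*(-112)*(1 - 112) + 32846 = (1/3)*(-112)*(-111) + 32846 = 4144 + 32846 = 36990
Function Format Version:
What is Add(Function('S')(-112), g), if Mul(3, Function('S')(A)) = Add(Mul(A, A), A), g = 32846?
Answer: 36990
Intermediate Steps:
Function('S')(A) = Add(Mul(Rational(1, 3), A), Mul(Rational(1, 3), Pow(A, 2))) (Function('S')(A) = Mul(Rational(1, 3), Add(Mul(A, A), A)) = Mul(Rational(1, 3), Add(Pow(A, 2), A)) = Mul(Rational(1, 3), Add(A, Pow(A, 2))) = Add(Mul(Rational(1, 3), A), Mul(Rational(1, 3), Pow(A, 2))))
Add(Function('S')(-112), g) = Add(Mul(Rational(1, 3), -112, Add(1, -112)), 32846) = Add(Mul(Rational(1, 3), -112, -111), 32846) = Add(4144, 32846) = 36990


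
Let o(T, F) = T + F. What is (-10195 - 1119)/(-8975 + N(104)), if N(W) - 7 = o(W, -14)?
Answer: 5657/4439 ≈ 1.2744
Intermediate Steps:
o(T, F) = F + T
N(W) = -7 + W (N(W) = 7 + (-14 + W) = -7 + W)
(-10195 - 1119)/(-8975 + N(104)) = (-10195 - 1119)/(-8975 + (-7 + 104)) = -11314/(-8975 + 97) = -11314/(-8878) = -11314*(-1/8878) = 5657/4439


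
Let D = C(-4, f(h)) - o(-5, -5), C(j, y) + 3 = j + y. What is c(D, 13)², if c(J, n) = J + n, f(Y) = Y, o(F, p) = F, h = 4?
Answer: 225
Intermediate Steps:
C(j, y) = -3 + j + y (C(j, y) = -3 + (j + y) = -3 + j + y)
D = 2 (D = (-3 - 4 + 4) - 1*(-5) = -3 + 5 = 2)
c(D, 13)² = (2 + 13)² = 15² = 225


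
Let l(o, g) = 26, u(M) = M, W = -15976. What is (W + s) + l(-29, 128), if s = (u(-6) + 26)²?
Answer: -15550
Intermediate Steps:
s = 400 (s = (-6 + 26)² = 20² = 400)
(W + s) + l(-29, 128) = (-15976 + 400) + 26 = -15576 + 26 = -15550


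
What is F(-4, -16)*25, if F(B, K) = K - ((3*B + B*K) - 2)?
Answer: -1650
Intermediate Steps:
F(B, K) = 2 + K - 3*B - B*K (F(B, K) = K - (-2 + 3*B + B*K) = K + (2 - 3*B - B*K) = 2 + K - 3*B - B*K)
F(-4, -16)*25 = (2 - 16 - 3*(-4) - 1*(-4)*(-16))*25 = (2 - 16 + 12 - 64)*25 = -66*25 = -1650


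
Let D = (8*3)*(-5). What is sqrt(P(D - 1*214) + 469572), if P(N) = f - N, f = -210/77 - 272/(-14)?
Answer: 4*sqrt(174135731)/77 ≈ 685.51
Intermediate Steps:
D = -120 (D = 24*(-5) = -120)
f = 1286/77 (f = -210*1/77 - 272*(-1/14) = -30/11 + 136/7 = 1286/77 ≈ 16.701)
P(N) = 1286/77 - N
sqrt(P(D - 1*214) + 469572) = sqrt((1286/77 - (-120 - 1*214)) + 469572) = sqrt((1286/77 - (-120 - 214)) + 469572) = sqrt((1286/77 - 1*(-334)) + 469572) = sqrt((1286/77 + 334) + 469572) = sqrt(27004/77 + 469572) = sqrt(36184048/77) = 4*sqrt(174135731)/77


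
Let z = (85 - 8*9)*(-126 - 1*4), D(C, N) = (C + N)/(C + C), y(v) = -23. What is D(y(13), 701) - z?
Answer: 38531/23 ≈ 1675.3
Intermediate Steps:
D(C, N) = (C + N)/(2*C) (D(C, N) = (C + N)/((2*C)) = (C + N)*(1/(2*C)) = (C + N)/(2*C))
z = -1690 (z = (85 - 72)*(-126 - 4) = 13*(-130) = -1690)
D(y(13), 701) - z = (½)*(-23 + 701)/(-23) - 1*(-1690) = (½)*(-1/23)*678 + 1690 = -339/23 + 1690 = 38531/23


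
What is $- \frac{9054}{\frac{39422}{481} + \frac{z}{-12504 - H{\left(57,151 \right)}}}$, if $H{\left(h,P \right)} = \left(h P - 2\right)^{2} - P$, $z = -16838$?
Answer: $- \frac{161261155336086}{1459768738297} \approx -110.47$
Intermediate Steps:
$H{\left(h,P \right)} = \left(-2 + P h\right)^{2} - P$ ($H{\left(h,P \right)} = \left(P h - 2\right)^{2} - P = \left(-2 + P h\right)^{2} - P$)
$- \frac{9054}{\frac{39422}{481} + \frac{z}{-12504 - H{\left(57,151 \right)}}} = - \frac{9054}{\frac{39422}{481} - \frac{16838}{-12504 - \left(\left(-2 + 151 \cdot 57\right)^{2} - 151\right)}} = - \frac{9054}{39422 \cdot \frac{1}{481} - \frac{16838}{-12504 - \left(\left(-2 + 8607\right)^{2} - 151\right)}} = - \frac{9054}{\frac{39422}{481} - \frac{16838}{-12504 - \left(8605^{2} - 151\right)}} = - \frac{9054}{\frac{39422}{481} - \frac{16838}{-12504 - \left(74046025 - 151\right)}} = - \frac{9054}{\frac{39422}{481} - \frac{16838}{-12504 - 74045874}} = - \frac{9054}{\frac{39422}{481} - \frac{16838}{-74058378}} = - \frac{9054}{\frac{39422}{481} - - \frac{8419}{37029189}} = - \frac{9054}{\frac{39422}{481} + \frac{8419}{37029189}} = - \frac{9054}{\frac{1459768738297}{17811039909}} = \left(-9054\right) \frac{17811039909}{1459768738297} = - \frac{161261155336086}{1459768738297}$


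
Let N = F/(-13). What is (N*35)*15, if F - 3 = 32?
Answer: -18375/13 ≈ -1413.5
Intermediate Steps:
F = 35 (F = 3 + 32 = 35)
N = -35/13 (N = 35/(-13) = 35*(-1/13) = -35/13 ≈ -2.6923)
(N*35)*15 = -35/13*35*15 = -1225/13*15 = -18375/13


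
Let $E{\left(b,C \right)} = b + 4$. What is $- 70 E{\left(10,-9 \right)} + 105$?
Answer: $-875$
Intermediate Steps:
$E{\left(b,C \right)} = 4 + b$
$- 70 E{\left(10,-9 \right)} + 105 = - 70 \left(4 + 10\right) + 105 = \left(-70\right) 14 + 105 = -980 + 105 = -875$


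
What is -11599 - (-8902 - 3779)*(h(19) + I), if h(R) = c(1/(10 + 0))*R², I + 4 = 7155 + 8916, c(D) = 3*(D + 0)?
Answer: 2051073803/10 ≈ 2.0511e+8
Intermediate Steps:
c(D) = 3*D
I = 16067 (I = -4 + (7155 + 8916) = -4 + 16071 = 16067)
h(R) = 3*R²/10 (h(R) = (3/(10 + 0))*R² = (3/10)*R² = (3*(⅒))*R² = 3*R²/10)
-11599 - (-8902 - 3779)*(h(19) + I) = -11599 - (-8902 - 3779)*((3/10)*19² + 16067) = -11599 - (-12681)*((3/10)*361 + 16067) = -11599 - (-12681)*(1083/10 + 16067) = -11599 - (-12681)*161753/10 = -11599 - 1*(-2051189793/10) = -11599 + 2051189793/10 = 2051073803/10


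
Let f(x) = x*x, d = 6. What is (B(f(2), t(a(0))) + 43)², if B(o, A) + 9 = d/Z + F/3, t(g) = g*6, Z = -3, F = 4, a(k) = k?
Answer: 10000/9 ≈ 1111.1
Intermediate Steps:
f(x) = x²
t(g) = 6*g
B(o, A) = -29/3 (B(o, A) = -9 + (6/(-3) + 4/3) = -9 + (6*(-⅓) + 4*(⅓)) = -9 + (-2 + 4/3) = -9 - ⅔ = -29/3)
(B(f(2), t(a(0))) + 43)² = (-29/3 + 43)² = (100/3)² = 10000/9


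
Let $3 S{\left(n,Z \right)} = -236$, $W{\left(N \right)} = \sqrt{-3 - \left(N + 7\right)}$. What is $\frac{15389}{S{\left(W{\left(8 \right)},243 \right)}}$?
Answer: $- \frac{46167}{236} \approx -195.62$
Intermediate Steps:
$W{\left(N \right)} = \sqrt{-10 - N}$ ($W{\left(N \right)} = \sqrt{-3 - \left(7 + N\right)} = \sqrt{-10 - N}$)
$S{\left(n,Z \right)} = - \frac{236}{3}$ ($S{\left(n,Z \right)} = \frac{1}{3} \left(-236\right) = - \frac{236}{3}$)
$\frac{15389}{S{\left(W{\left(8 \right)},243 \right)}} = \frac{15389}{- \frac{236}{3}} = 15389 \left(- \frac{3}{236}\right) = - \frac{46167}{236}$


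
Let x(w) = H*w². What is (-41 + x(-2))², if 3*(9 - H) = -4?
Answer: ⅑ ≈ 0.11111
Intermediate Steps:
H = 31/3 (H = 9 - ⅓*(-4) = 9 + 4/3 = 31/3 ≈ 10.333)
x(w) = 31*w²/3
(-41 + x(-2))² = (-41 + (31/3)*(-2)²)² = (-41 + (31/3)*4)² = (-41 + 124/3)² = (⅓)² = ⅑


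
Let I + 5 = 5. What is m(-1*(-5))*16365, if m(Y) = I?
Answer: 0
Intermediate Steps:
I = 0 (I = -5 + 5 = 0)
m(Y) = 0
m(-1*(-5))*16365 = 0*16365 = 0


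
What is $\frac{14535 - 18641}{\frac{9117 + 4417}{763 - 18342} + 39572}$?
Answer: $- \frac{36089687}{347811327} \approx -0.10376$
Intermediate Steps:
$\frac{14535 - 18641}{\frac{9117 + 4417}{763 - 18342} + 39572} = - \frac{4106}{\frac{13534}{-17579} + 39572} = - \frac{4106}{13534 \left(- \frac{1}{17579}\right) + 39572} = - \frac{4106}{- \frac{13534}{17579} + 39572} = - \frac{4106}{\frac{695622654}{17579}} = \left(-4106\right) \frac{17579}{695622654} = - \frac{36089687}{347811327}$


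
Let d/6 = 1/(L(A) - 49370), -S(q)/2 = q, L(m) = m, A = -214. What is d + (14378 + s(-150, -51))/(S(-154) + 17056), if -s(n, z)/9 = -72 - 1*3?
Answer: 31095157/35874024 ≈ 0.86679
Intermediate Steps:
s(n, z) = 675 (s(n, z) = -9*(-72 - 1*3) = -9*(-72 - 3) = -9*(-75) = 675)
S(q) = -2*q
d = -1/8264 (d = 6/(-214 - 49370) = 6/(-49584) = 6*(-1/49584) = -1/8264 ≈ -0.00012101)
d + (14378 + s(-150, -51))/(S(-154) + 17056) = -1/8264 + (14378 + 675)/(-2*(-154) + 17056) = -1/8264 + 15053/(308 + 17056) = -1/8264 + 15053/17364 = 31095157/35874024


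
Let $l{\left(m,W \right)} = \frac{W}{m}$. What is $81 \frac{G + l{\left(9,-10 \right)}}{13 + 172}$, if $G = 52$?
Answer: $\frac{4122}{185} \approx 22.281$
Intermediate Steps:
$81 \frac{G + l{\left(9,-10 \right)}}{13 + 172} = 81 \frac{52 - \frac{10}{9}}{13 + 172} = 81 \frac{52 - \frac{10}{9}}{185} = 81 \left(52 - \frac{10}{9}\right) \frac{1}{185} = 81 \cdot \frac{458}{9} \cdot \frac{1}{185} = 81 \cdot \frac{458}{1665} = \frac{4122}{185}$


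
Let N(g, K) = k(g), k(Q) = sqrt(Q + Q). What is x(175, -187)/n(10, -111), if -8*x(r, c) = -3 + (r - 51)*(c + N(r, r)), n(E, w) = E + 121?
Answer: 23191/1048 - 155*sqrt(14)/262 ≈ 19.915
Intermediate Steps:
k(Q) = sqrt(2)*sqrt(Q) (k(Q) = sqrt(2*Q) = sqrt(2)*sqrt(Q))
N(g, K) = sqrt(2)*sqrt(g)
n(E, w) = 121 + E
x(r, c) = 3/8 - (-51 + r)*(c + sqrt(2)*sqrt(r))/8 (x(r, c) = -(-3 + (r - 51)*(c + sqrt(2)*sqrt(r)))/8 = -(-3 + (-51 + r)*(c + sqrt(2)*sqrt(r)))/8 = 3/8 - (-51 + r)*(c + sqrt(2)*sqrt(r))/8)
x(175, -187)/n(10, -111) = (3/8 + (51/8)*(-187) - 1/8*(-187)*175 - sqrt(2)*175**(3/2)/8 + 51*sqrt(2)*sqrt(175)/8)/(121 + 10) = (3/8 - 9537/8 + 32725/8 - sqrt(2)*875*sqrt(7)/8 + 51*sqrt(2)*(5*sqrt(7))/8)/131 = (3/8 - 9537/8 + 32725/8 - 875*sqrt(14)/8 + 255*sqrt(14)/8)*(1/131) = (23191/8 - 155*sqrt(14)/2)*(1/131) = 23191/1048 - 155*sqrt(14)/262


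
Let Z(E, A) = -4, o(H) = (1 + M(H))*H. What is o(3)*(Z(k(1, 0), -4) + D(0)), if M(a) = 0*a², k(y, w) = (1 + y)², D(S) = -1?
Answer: -15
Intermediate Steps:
M(a) = 0
o(H) = H (o(H) = (1 + 0)*H = 1*H = H)
o(3)*(Z(k(1, 0), -4) + D(0)) = 3*(-4 - 1) = 3*(-5) = -15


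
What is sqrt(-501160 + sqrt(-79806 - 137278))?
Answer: sqrt(-501160 + 2*I*sqrt(54271)) ≈ 0.329 + 707.93*I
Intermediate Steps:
sqrt(-501160 + sqrt(-79806 - 137278)) = sqrt(-501160 + sqrt(-217084)) = sqrt(-501160 + 2*I*sqrt(54271))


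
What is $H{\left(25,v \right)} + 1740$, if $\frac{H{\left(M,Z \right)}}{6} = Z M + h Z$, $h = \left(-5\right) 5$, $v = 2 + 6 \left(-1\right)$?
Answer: $1740$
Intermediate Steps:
$v = -4$ ($v = 2 - 6 = -4$)
$h = -25$
$H{\left(M,Z \right)} = - 150 Z + 6 M Z$ ($H{\left(M,Z \right)} = 6 \left(Z M - 25 Z\right) = 6 \left(M Z - 25 Z\right) = 6 \left(- 25 Z + M Z\right) = - 150 Z + 6 M Z$)
$H{\left(25,v \right)} + 1740 = 6 \left(-4\right) \left(-25 + 25\right) + 1740 = 6 \left(-4\right) 0 + 1740 = 0 + 1740 = 1740$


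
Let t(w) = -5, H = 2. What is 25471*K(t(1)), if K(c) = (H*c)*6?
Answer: -1528260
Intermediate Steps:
K(c) = 12*c (K(c) = (2*c)*6 = 12*c)
25471*K(t(1)) = 25471*(12*(-5)) = 25471*(-60) = -1528260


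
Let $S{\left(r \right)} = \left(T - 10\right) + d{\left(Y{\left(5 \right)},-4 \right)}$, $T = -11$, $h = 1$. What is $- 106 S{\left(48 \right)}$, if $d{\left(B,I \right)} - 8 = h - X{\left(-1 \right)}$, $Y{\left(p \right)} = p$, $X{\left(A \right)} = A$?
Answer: $1166$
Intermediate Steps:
$d{\left(B,I \right)} = 10$ ($d{\left(B,I \right)} = 8 + \left(1 - -1\right) = 8 + \left(1 + 1\right) = 8 + 2 = 10$)
$S{\left(r \right)} = -11$ ($S{\left(r \right)} = \left(-11 - 10\right) + 10 = -21 + 10 = -11$)
$- 106 S{\left(48 \right)} = \left(-106\right) \left(-11\right) = 1166$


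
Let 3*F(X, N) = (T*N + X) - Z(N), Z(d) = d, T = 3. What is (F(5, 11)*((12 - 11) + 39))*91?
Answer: 32760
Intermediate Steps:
F(X, N) = X/3 + 2*N/3 (F(X, N) = ((3*N + X) - N)/3 = ((X + 3*N) - N)/3 = (X + 2*N)/3 = X/3 + 2*N/3)
(F(5, 11)*((12 - 11) + 39))*91 = (((⅓)*5 + (⅔)*11)*((12 - 11) + 39))*91 = ((5/3 + 22/3)*(1 + 39))*91 = (9*40)*91 = 360*91 = 32760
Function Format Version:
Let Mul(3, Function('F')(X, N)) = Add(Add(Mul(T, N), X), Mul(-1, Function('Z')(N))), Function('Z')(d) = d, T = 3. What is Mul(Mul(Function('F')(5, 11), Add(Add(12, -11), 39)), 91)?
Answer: 32760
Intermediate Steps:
Function('F')(X, N) = Add(Mul(Rational(1, 3), X), Mul(Rational(2, 3), N)) (Function('F')(X, N) = Mul(Rational(1, 3), Add(Add(Mul(3, N), X), Mul(-1, N))) = Mul(Rational(1, 3), Add(Add(X, Mul(3, N)), Mul(-1, N))) = Mul(Rational(1, 3), Add(X, Mul(2, N))) = Add(Mul(Rational(1, 3), X), Mul(Rational(2, 3), N)))
Mul(Mul(Function('F')(5, 11), Add(Add(12, -11), 39)), 91) = Mul(Mul(Add(Mul(Rational(1, 3), 5), Mul(Rational(2, 3), 11)), Add(Add(12, -11), 39)), 91) = Mul(Mul(Add(Rational(5, 3), Rational(22, 3)), Add(1, 39)), 91) = Mul(Mul(9, 40), 91) = Mul(360, 91) = 32760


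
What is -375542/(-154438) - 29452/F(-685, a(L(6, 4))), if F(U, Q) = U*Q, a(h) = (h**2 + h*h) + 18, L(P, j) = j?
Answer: 4352705369/1322375375 ≈ 3.2916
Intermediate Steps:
a(h) = 18 + 2*h**2 (a(h) = (h**2 + h**2) + 18 = 2*h**2 + 18 = 18 + 2*h**2)
F(U, Q) = Q*U
-375542/(-154438) - 29452/F(-685, a(L(6, 4))) = -375542/(-154438) - 29452*(-1/(685*(18 + 2*4**2))) = -375542*(-1/154438) - 29452*(-1/(685*(18 + 2*16))) = 187771/77219 - 29452*(-1/(685*(18 + 32))) = 187771/77219 - 29452/(50*(-685)) = 187771/77219 - 29452/(-34250) = 187771/77219 - 29452*(-1/34250) = 187771/77219 + 14726/17125 = 4352705369/1322375375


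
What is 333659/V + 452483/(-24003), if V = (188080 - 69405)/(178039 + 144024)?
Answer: 2579289923643526/2848556025 ≈ 9.0547e+5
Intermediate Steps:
V = 118675/322063 ≈ 0.36848
333659/V + 452483/(-24003) = 333659/(118675/322063) + 452483/(-24003) = 333659*(322063/118675) + 452483*(-1/24003) = 107459218517/118675 - 452483/24003 = 2579289923643526/2848556025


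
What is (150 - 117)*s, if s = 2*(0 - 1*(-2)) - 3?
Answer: 33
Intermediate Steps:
s = 1 (s = 2*(0 + 2) - 3 = 2*2 - 3 = 4 - 3 = 1)
(150 - 117)*s = (150 - 117)*1 = 33*1 = 33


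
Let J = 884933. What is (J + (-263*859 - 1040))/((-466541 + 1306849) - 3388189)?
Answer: -657976/2547881 ≈ -0.25824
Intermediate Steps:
(J + (-263*859 - 1040))/((-466541 + 1306849) - 3388189) = (884933 + (-263*859 - 1040))/((-466541 + 1306849) - 3388189) = (884933 + (-225917 - 1040))/(840308 - 3388189) = (884933 - 226957)/(-2547881) = 657976*(-1/2547881) = -657976/2547881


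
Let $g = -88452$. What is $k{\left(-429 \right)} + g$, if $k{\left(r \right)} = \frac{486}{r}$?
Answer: $- \frac{12648798}{143} \approx -88453.0$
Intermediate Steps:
$k{\left(-429 \right)} + g = \frac{486}{-429} - 88452 = 486 \left(- \frac{1}{429}\right) - 88452 = - \frac{162}{143} - 88452 = - \frac{12648798}{143}$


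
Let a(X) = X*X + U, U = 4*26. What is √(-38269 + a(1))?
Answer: 2*I*√9541 ≈ 195.36*I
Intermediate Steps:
U = 104
a(X) = 104 + X² (a(X) = X*X + 104 = X² + 104 = 104 + X²)
√(-38269 + a(1)) = √(-38269 + (104 + 1²)) = √(-38269 + (104 + 1)) = √(-38269 + 105) = √(-38164) = 2*I*√9541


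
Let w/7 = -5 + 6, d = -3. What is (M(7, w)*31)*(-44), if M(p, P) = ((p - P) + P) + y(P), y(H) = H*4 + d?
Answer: -43648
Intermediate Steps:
y(H) = -3 + 4*H (y(H) = H*4 - 3 = 4*H - 3 = -3 + 4*H)
w = 7 (w = 7*(-5 + 6) = 7*1 = 7)
M(p, P) = -3 + p + 4*P (M(p, P) = ((p - P) + P) + (-3 + 4*P) = p + (-3 + 4*P) = -3 + p + 4*P)
(M(7, w)*31)*(-44) = ((-3 + 7 + 4*7)*31)*(-44) = ((-3 + 7 + 28)*31)*(-44) = (32*31)*(-44) = 992*(-44) = -43648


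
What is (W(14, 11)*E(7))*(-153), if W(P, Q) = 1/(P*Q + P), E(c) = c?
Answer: -51/8 ≈ -6.3750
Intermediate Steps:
W(P, Q) = 1/(P + P*Q)
(W(14, 11)*E(7))*(-153) = ((1/(14*(1 + 11)))*7)*(-153) = (((1/14)/12)*7)*(-153) = (((1/14)*(1/12))*7)*(-153) = ((1/168)*7)*(-153) = (1/24)*(-153) = -51/8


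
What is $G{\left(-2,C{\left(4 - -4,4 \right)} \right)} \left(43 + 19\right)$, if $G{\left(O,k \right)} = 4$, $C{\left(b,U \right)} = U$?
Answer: $248$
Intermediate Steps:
$G{\left(-2,C{\left(4 - -4,4 \right)} \right)} \left(43 + 19\right) = 4 \left(43 + 19\right) = 4 \cdot 62 = 248$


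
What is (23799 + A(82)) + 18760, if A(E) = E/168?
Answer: 3574997/84 ≈ 42560.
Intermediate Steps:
A(E) = E/168 (A(E) = E*(1/168) = E/168)
(23799 + A(82)) + 18760 = (23799 + (1/168)*82) + 18760 = (23799 + 41/84) + 18760 = 1999157/84 + 18760 = 3574997/84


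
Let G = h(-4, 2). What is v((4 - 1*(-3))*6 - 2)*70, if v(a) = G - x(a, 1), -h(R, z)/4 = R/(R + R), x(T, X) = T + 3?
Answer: -3150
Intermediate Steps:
x(T, X) = 3 + T
h(R, z) = -2 (h(R, z) = -4*R/(R + R) = -4*R/(2*R) = -4*R*1/(2*R) = -4*½ = -2)
G = -2
v(a) = -5 - a (v(a) = -2 - (3 + a) = -2 + (-3 - a) = -5 - a)
v((4 - 1*(-3))*6 - 2)*70 = (-5 - ((4 - 1*(-3))*6 - 2))*70 = (-5 - ((4 + 3)*6 - 2))*70 = (-5 - (7*6 - 2))*70 = (-5 - (42 - 2))*70 = (-5 - 1*40)*70 = (-5 - 40)*70 = -45*70 = -3150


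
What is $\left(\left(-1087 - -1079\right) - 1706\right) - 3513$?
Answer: $-5227$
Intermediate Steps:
$\left(\left(-1087 - -1079\right) - 1706\right) - 3513 = \left(\left(-1087 + 1079\right) - 1706\right) - 3513 = \left(-8 - 1706\right) - 3513 = -1714 - 3513 = -5227$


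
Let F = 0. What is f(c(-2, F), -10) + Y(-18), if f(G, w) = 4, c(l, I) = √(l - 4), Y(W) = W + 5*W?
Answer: -104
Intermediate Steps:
Y(W) = 6*W
c(l, I) = √(-4 + l)
f(c(-2, F), -10) + Y(-18) = 4 + 6*(-18) = 4 - 108 = -104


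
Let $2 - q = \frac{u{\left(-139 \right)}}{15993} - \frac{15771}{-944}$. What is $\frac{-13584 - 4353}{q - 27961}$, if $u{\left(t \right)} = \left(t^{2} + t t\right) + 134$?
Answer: $\frac{270801920304}{422396813075} \approx 0.64111$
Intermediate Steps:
$u{\left(t \right)} = 134 + 2 t^{2}$ ($u{\left(t \right)} = \left(t^{2} + t^{2}\right) + 134 = 2 t^{2} + 134 = 134 + 2 t^{2}$)
$q = - \frac{258635363}{15097392}$ ($q = 2 - \left(\frac{134 + 2 \left(-139\right)^{2}}{15993} - \frac{15771}{-944}\right) = 2 - \left(\left(134 + 2 \cdot 19321\right) \frac{1}{15993} - - \frac{15771}{944}\right) = 2 - \left(\left(134 + 38642\right) \frac{1}{15993} + \frac{15771}{944}\right) = 2 - \left(38776 \cdot \frac{1}{15993} + \frac{15771}{944}\right) = 2 - \left(\frac{38776}{15993} + \frac{15771}{944}\right) = 2 - \frac{288830147}{15097392} = - \frac{258635363}{15097392} \approx -17.131$)
$\frac{-13584 - 4353}{q - 27961} = \frac{-13584 - 4353}{- \frac{258635363}{15097392} - 27961} = - \frac{17937}{- \frac{422396813075}{15097392}} = \left(-17937\right) \left(- \frac{15097392}{422396813075}\right) = \frac{270801920304}{422396813075}$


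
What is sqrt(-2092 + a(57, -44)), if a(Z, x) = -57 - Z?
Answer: I*sqrt(2206) ≈ 46.968*I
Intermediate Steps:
sqrt(-2092 + a(57, -44)) = sqrt(-2092 + (-57 - 1*57)) = sqrt(-2092 + (-57 - 57)) = sqrt(-2092 - 114) = sqrt(-2206) = I*sqrt(2206)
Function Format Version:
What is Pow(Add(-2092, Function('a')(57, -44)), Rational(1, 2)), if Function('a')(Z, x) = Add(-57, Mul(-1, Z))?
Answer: Mul(I, Pow(2206, Rational(1, 2))) ≈ Mul(46.968, I)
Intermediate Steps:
Pow(Add(-2092, Function('a')(57, -44)), Rational(1, 2)) = Pow(Add(-2092, Add(-57, Mul(-1, 57))), Rational(1, 2)) = Pow(Add(-2092, Add(-57, -57)), Rational(1, 2)) = Pow(Add(-2092, -114), Rational(1, 2)) = Pow(-2206, Rational(1, 2)) = Mul(I, Pow(2206, Rational(1, 2)))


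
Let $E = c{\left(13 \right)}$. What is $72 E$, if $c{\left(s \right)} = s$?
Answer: $936$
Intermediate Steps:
$E = 13$
$72 E = 72 \cdot 13 = 936$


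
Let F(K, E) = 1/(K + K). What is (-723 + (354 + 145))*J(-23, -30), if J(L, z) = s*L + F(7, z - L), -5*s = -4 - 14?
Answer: 92656/5 ≈ 18531.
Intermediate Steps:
F(K, E) = 1/(2*K)
s = 18/5 (s = -(-4 - 14)/5 = -⅕*(-18) = 18/5 ≈ 3.6000)
J(L, z) = 1/14 + 18*L/5 (J(L, z) = 18*L/5 + (½)/7 = 18*L/5 + (½)*(⅐) = 18*L/5 + 1/14 = 1/14 + 18*L/5)
(-723 + (354 + 145))*J(-23, -30) = (-723 + (354 + 145))*(1/14 + (18/5)*(-23)) = (-723 + 499)*(1/14 - 414/5) = -224*(-5791/70) = 92656/5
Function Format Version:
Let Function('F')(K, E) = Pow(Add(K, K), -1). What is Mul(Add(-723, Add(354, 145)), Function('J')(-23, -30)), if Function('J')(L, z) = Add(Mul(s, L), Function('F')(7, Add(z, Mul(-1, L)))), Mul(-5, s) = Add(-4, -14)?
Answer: Rational(92656, 5) ≈ 18531.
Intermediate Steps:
Function('F')(K, E) = Mul(Rational(1, 2), Pow(K, -1)) (Function('F')(K, E) = Pow(Mul(2, K), -1) = Mul(Rational(1, 2), Pow(K, -1)))
s = Rational(18, 5) (s = Mul(Rational(-1, 5), Add(-4, -14)) = Mul(Rational(-1, 5), -18) = Rational(18, 5) ≈ 3.6000)
Function('J')(L, z) = Add(Rational(1, 14), Mul(Rational(18, 5), L)) (Function('J')(L, z) = Add(Mul(Rational(18, 5), L), Mul(Rational(1, 2), Pow(7, -1))) = Add(Mul(Rational(18, 5), L), Mul(Rational(1, 2), Rational(1, 7))) = Add(Mul(Rational(18, 5), L), Rational(1, 14)) = Add(Rational(1, 14), Mul(Rational(18, 5), L)))
Mul(Add(-723, Add(354, 145)), Function('J')(-23, -30)) = Mul(Add(-723, Add(354, 145)), Add(Rational(1, 14), Mul(Rational(18, 5), -23))) = Mul(Add(-723, 499), Add(Rational(1, 14), Rational(-414, 5))) = Mul(-224, Rational(-5791, 70)) = Rational(92656, 5)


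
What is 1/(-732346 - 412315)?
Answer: -1/1144661 ≈ -8.7362e-7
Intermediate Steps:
1/(-732346 - 412315) = 1/(-1144661) = -1/1144661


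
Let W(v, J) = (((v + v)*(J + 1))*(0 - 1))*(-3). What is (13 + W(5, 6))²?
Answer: 49729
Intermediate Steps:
W(v, J) = 6*v*(1 + J) (W(v, J) = (((2*v)*(1 + J))*(-1))*(-3) = ((2*v*(1 + J))*(-1))*(-3) = -2*v*(1 + J)*(-3) = 6*v*(1 + J))
(13 + W(5, 6))² = (13 + 6*5*(1 + 6))² = (13 + 6*5*7)² = (13 + 210)² = 223² = 49729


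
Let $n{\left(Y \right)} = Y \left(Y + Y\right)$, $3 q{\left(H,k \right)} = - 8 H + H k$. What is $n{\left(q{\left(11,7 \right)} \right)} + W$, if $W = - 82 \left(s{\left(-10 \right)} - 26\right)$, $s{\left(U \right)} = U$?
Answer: $\frac{26810}{9} \approx 2978.9$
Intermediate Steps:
$q{\left(H,k \right)} = - \frac{8 H}{3} + \frac{H k}{3}$ ($q{\left(H,k \right)} = \frac{- 8 H + H k}{3} = - \frac{8 H}{3} + \frac{H k}{3}$)
$n{\left(Y \right)} = 2 Y^{2}$ ($n{\left(Y \right)} = Y 2 Y = 2 Y^{2}$)
$W = 2952$ ($W = - 82 \left(-10 - 26\right) = \left(-82\right) \left(-36\right) = 2952$)
$n{\left(q{\left(11,7 \right)} \right)} + W = 2 \left(\frac{1}{3} \cdot 11 \left(-8 + 7\right)\right)^{2} + 2952 = 2 \left(\frac{1}{3} \cdot 11 \left(-1\right)\right)^{2} + 2952 = 2 \left(- \frac{11}{3}\right)^{2} + 2952 = 2 \cdot \frac{121}{9} + 2952 = \frac{242}{9} + 2952 = \frac{26810}{9}$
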